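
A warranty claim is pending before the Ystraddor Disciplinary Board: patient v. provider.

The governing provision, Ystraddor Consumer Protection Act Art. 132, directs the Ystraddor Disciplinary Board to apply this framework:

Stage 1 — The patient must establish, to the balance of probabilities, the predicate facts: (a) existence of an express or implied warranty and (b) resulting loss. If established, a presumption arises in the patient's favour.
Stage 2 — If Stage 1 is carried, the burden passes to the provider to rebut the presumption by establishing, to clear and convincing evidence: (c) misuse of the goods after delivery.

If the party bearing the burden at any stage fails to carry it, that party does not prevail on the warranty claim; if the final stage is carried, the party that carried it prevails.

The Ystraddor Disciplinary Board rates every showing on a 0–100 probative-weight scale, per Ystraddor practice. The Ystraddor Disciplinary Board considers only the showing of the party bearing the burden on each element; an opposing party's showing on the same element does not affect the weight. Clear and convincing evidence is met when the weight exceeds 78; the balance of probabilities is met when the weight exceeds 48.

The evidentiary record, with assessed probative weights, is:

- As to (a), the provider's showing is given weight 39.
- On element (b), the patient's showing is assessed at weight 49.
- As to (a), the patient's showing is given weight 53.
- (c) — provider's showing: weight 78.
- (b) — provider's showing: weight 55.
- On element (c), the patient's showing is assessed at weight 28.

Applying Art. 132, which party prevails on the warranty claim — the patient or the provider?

patient

At Stage 1 the patient must meet the balance of probabilities (weight exceeds 48): on (a) the weight is 53 (the provider's 39 is given no effect), which does exceed 48, so (a) meets the standard; on (b) the weight is 49 (the provider's 55 is given no effect), which does exceed 48, so (b) meets the standard.
  The patient carries Stage 1; the provider now bears the burden.
At Stage 2 the provider must meet clear and convincing evidence (weight exceeds 78): on (c) the weight is 78 (the patient's 28 is given no effect), ≤ 78, so (c) does not meet the standard.
  Not every element is met, so the provider fails to carry Stage 2.
The patient prevails.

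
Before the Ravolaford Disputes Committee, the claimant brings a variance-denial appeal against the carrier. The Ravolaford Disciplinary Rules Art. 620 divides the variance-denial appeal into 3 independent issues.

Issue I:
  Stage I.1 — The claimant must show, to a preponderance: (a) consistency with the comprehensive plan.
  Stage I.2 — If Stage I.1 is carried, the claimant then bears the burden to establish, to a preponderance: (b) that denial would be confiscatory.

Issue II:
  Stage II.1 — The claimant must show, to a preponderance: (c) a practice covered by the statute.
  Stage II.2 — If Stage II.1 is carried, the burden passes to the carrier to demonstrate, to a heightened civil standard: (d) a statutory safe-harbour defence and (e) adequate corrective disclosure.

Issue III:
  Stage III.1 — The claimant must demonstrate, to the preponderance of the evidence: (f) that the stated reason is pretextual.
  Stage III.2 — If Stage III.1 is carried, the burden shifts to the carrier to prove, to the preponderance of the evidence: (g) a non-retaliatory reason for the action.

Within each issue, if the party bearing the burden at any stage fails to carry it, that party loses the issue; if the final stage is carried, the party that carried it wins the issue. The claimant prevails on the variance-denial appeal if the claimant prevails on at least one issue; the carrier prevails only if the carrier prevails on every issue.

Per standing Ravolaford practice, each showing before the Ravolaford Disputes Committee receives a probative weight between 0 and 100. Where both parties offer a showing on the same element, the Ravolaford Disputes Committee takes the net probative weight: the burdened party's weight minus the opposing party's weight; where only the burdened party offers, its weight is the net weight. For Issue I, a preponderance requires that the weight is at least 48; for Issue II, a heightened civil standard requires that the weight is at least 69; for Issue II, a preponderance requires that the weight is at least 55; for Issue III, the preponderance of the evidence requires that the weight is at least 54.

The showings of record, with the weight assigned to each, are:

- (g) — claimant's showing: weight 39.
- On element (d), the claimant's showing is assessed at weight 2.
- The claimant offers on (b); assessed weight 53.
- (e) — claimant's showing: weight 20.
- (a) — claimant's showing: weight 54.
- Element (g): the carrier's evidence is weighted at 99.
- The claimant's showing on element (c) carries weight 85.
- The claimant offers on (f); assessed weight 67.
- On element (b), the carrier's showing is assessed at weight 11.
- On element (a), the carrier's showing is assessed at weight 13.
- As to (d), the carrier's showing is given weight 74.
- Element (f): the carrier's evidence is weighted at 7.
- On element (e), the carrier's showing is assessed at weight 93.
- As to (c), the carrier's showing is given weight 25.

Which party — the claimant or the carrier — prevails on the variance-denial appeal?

— Issue I —
At Stage I.1 the claimant must meet a preponderance (weight is at least 48): on (a) the weight is 54 less the opposing 13 gives net 41, which does not reach 48, so (a) does not meet the standard.
  Stage I.1 not carried; the claimant fails its burden.
So the carrier prevails on this issue.
— Issue II —
Stage II.1 — burden on claimant; standard: a preponderance (weight is at least 55).
    (c): 85 − 25 = 60 ≥ 55 [met]
  Stage II.1 is satisfied; the onus moves to the carrier.
Stage II.2 — burden on carrier; standard: a heightened civil standard (weight is at least 69).
    (d): 74 − 2 = 72 ≥ 69 [met]
    (e): 93 − 20 = 73 ≥ 69 [met]
  Stage II.2 carried; the final stage is satisfied.
Every stage carried; the carrier prevails on this issue.
— Issue III —
Stage III.1 — burden on claimant; standard: the preponderance of the evidence (weight is at least 54).
    (f): 67 − 7 = 60 ≥ 54 [met]
  Stage III.1 carried; the burden shifts to the carrier.
Stage III.2 — burden on carrier; standard: the preponderance of the evidence (weight is at least 54).
    (g): 99 − 39 = 60 ≥ 54 [met]
  Stage III.2 carried; the final stage is satisfied.
Every stage carried; the carrier prevails on this issue.
Per-issue: Issue I → carrier; Issue II → carrier; Issue III → carrier. The claimant must prevail on at least one issue; overall, the carrier prevails.

carrier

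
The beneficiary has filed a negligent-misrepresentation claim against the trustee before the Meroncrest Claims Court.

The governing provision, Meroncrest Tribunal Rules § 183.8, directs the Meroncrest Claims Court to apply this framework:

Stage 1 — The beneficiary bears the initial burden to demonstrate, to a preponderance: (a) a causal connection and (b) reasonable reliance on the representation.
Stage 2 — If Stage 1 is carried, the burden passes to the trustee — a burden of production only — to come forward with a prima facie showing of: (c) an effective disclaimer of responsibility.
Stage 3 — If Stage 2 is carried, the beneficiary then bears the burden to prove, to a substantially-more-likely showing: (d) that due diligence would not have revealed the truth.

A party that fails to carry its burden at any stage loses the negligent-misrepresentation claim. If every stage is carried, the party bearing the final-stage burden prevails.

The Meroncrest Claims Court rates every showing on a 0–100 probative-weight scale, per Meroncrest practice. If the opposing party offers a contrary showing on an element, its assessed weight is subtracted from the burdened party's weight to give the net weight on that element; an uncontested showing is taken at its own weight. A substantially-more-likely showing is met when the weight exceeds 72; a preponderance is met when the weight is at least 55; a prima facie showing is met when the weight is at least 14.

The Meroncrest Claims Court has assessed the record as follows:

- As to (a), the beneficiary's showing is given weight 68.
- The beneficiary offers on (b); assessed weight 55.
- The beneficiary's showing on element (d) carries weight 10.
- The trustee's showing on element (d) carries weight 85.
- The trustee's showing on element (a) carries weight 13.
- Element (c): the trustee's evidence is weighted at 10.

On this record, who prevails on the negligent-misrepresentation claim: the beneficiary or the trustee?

Stage 1 (beneficiary, a preponderance, weight is at least 55): (a) net 68−13=55 ≥ 55 — meets; (b) 55 ≥ 55 — meets.
  Stage 1 carried; the burden shifts to the trustee.
Stage 2 (trustee, a prima facie showing, weight is at least 14): (c) 10 < 14 — fails.
  The trustee does not carry Stage 2.
The beneficiary prevails.

beneficiary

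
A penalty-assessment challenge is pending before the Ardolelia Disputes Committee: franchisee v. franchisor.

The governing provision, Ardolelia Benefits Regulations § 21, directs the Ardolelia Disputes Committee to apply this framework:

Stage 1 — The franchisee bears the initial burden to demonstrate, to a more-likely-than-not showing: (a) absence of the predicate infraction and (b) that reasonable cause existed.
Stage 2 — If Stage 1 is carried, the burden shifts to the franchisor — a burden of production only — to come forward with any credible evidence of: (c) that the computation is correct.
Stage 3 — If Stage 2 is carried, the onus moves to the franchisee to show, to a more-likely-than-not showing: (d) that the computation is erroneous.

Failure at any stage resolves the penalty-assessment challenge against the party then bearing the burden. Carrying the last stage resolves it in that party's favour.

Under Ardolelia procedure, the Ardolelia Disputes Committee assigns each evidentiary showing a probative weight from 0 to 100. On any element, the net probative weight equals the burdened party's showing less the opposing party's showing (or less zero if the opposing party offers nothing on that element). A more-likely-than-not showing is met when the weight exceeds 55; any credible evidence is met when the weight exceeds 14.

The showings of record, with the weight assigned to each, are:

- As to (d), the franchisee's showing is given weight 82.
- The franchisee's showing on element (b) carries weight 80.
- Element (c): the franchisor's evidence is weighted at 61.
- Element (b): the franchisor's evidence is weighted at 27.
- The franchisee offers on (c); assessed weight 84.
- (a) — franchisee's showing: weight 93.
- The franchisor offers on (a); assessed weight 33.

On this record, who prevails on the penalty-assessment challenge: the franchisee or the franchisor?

Stage 1 (franchisee, a more-likely-than-not showing, weight exceeds 55): (a) net 93−33=60 > 55 — meets; (b) net 80−27=53 ≤ 55 — fails.
  Stage 1 not carried; the franchisee fails its burden.
The analysis ends at Stage 1; the franchisor prevails.

franchisor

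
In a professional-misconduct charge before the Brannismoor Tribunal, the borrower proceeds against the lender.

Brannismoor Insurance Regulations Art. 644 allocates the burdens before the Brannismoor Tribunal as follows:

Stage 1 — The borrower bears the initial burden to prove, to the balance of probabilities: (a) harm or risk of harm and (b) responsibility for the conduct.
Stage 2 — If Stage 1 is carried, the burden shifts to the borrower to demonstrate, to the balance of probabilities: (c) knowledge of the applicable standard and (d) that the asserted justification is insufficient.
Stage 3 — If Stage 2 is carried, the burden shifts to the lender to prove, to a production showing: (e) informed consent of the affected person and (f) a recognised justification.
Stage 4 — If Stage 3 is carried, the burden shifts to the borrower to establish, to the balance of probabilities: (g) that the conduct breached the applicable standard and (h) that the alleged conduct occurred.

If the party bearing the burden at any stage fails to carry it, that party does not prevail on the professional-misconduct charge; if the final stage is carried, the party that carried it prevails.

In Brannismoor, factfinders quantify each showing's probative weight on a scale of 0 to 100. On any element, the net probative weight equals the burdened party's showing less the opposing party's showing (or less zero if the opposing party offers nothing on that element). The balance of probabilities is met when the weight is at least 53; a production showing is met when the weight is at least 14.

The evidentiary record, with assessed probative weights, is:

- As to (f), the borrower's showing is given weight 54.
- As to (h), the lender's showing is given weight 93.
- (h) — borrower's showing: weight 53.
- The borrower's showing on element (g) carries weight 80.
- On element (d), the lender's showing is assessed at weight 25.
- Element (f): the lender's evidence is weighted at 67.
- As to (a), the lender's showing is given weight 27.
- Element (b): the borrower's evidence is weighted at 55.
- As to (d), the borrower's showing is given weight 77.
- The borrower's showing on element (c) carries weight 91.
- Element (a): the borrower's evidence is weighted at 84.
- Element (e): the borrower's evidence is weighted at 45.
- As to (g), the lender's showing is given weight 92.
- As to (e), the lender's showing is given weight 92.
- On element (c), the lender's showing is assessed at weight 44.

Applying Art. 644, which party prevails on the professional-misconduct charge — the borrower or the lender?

At Stage 1 the borrower must meet the balance of probabilities (weight is at least 53): on (a) the weight is 84 less the opposing 27 gives net 57, ≥ 53, so (a) meets the standard; on (b) the weight is 55, which does reach 53, so (b) meets the standard.
  Stage 1 carried; the burden remains with the borrower.
At Stage 2 the borrower must meet the balance of probabilities (weight is at least 53): on (c) the weight is 91 less the opposing 44 gives net 47, which does not reach 53, so (c) does not meet the standard; on (d) the weight is 77 less the opposing 25 gives net 52, which does not reach 53, so (d) does not meet the standard.
  Stage 2 not carried; the borrower fails its burden.
So the lender prevails.

lender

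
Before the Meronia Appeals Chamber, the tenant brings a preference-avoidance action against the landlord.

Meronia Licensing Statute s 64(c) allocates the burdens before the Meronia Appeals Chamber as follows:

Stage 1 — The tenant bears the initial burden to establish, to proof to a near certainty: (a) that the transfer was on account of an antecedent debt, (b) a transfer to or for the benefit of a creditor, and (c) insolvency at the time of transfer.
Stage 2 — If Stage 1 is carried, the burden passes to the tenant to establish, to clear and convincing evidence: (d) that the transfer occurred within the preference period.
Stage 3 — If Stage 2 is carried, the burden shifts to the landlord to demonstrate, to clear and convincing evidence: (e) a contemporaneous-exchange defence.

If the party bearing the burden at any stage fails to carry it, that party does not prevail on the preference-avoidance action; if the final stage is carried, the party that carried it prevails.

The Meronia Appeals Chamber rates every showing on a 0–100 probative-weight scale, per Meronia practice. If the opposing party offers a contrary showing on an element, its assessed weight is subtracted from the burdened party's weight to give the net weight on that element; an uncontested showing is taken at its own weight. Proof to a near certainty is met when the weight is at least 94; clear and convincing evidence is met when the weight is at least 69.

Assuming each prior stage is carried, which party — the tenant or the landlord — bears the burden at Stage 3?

Stage 3's rule assigns the burden to the landlord (to clear and convincing evidence).

landlord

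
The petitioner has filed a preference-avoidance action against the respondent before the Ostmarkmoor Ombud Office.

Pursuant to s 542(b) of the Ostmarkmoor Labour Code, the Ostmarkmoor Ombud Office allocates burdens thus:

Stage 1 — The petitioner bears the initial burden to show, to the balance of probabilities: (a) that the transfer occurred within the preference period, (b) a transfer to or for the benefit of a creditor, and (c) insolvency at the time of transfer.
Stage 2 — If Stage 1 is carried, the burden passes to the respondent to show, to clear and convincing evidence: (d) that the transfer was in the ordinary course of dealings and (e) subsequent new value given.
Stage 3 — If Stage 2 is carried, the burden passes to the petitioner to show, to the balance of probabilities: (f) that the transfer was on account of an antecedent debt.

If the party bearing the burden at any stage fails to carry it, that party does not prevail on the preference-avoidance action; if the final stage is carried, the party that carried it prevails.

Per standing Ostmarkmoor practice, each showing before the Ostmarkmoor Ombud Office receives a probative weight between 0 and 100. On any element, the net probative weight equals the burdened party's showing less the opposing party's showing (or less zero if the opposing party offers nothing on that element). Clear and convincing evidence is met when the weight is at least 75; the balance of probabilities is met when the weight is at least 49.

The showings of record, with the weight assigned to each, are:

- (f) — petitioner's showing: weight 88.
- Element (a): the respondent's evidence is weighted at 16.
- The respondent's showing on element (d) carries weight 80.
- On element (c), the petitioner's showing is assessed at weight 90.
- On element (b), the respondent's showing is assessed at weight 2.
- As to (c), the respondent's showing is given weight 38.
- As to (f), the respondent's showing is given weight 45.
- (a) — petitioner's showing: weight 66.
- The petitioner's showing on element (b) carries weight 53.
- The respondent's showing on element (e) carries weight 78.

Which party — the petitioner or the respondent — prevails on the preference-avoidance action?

At Stage 1 the petitioner must meet the balance of probabilities (weight is at least 49): on (a) the weight is 66 less the opposing 16 gives net 50, which does reach 49, so (a) meets the standard; on (b) the weight is 53 less the opposing 2 gives net 51, which does reach 49, so (b) meets the standard; on (c) the weight is 90 less the opposing 38 gives net 52, which does reach 49, so (c) meets the standard.
  Stage 1 carried; the burden shifts to the respondent.
At Stage 2 the respondent must meet clear and convincing evidence (weight is at least 75): on (d) the weight is 80, ≥ 75, so (d) meets the standard; on (e) the weight is 78, ≥ 75, so (e) meets the standard.
  Stage 2 is satisfied; the onus moves to the petitioner.
At Stage 3 the petitioner must meet the balance of probabilities (weight is at least 49): on (f) the weight is 88 less the opposing 45 gives net 43, < 49, so (f) does not meet the standard.
  Stage 3 not carried; the petitioner fails its burden.
The analysis ends at Stage 3; the respondent prevails.

respondent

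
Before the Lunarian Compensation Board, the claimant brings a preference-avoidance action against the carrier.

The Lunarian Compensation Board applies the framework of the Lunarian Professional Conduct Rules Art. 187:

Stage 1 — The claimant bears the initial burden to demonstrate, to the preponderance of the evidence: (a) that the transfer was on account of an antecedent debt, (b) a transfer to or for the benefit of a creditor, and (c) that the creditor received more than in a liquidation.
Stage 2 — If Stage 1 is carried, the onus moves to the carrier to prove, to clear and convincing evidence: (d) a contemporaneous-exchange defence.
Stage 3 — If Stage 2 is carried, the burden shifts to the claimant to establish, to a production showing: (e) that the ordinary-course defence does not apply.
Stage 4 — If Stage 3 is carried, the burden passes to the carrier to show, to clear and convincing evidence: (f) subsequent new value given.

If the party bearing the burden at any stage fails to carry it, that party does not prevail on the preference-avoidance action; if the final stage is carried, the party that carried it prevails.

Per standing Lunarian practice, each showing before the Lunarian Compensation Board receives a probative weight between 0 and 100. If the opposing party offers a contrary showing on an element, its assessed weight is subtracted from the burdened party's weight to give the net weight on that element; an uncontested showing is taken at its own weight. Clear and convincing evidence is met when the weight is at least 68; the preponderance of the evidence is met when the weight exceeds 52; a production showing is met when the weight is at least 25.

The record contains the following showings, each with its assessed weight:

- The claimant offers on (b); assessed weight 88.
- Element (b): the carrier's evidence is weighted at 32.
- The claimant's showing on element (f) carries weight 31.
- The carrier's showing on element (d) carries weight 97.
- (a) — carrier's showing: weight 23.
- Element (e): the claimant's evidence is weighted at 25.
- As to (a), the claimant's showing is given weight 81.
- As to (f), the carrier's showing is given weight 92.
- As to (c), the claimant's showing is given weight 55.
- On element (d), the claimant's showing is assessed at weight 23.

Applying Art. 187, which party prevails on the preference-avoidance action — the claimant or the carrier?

Stage 1 (claimant, the preponderance of the evidence, weight exceeds 52): (a) net 81−23=58 > 52 — meets; (b) net 88−32=56 > 52 — meets; (c) 55 > 52 — meets.
  All elements met. The burden passes to the carrier.
Stage 2 (carrier, clear and convincing evidence, weight is at least 68): (d) net 97−23=74 ≥ 68 — meets.
  Stage 2 carried; the burden shifts to the claimant.
Stage 3 (claimant, a production showing, weight is at least 25): (e) 25 ≥ 25 — meets.
  The claimant carries Stage 3; the carrier now bears the burden.
Stage 4 (carrier, clear and convincing evidence, weight is at least 68): (f) net 92−31=61 < 68 — fails.
  Stage 4 not carried; the carrier fails its burden.
So the claimant prevails.

claimant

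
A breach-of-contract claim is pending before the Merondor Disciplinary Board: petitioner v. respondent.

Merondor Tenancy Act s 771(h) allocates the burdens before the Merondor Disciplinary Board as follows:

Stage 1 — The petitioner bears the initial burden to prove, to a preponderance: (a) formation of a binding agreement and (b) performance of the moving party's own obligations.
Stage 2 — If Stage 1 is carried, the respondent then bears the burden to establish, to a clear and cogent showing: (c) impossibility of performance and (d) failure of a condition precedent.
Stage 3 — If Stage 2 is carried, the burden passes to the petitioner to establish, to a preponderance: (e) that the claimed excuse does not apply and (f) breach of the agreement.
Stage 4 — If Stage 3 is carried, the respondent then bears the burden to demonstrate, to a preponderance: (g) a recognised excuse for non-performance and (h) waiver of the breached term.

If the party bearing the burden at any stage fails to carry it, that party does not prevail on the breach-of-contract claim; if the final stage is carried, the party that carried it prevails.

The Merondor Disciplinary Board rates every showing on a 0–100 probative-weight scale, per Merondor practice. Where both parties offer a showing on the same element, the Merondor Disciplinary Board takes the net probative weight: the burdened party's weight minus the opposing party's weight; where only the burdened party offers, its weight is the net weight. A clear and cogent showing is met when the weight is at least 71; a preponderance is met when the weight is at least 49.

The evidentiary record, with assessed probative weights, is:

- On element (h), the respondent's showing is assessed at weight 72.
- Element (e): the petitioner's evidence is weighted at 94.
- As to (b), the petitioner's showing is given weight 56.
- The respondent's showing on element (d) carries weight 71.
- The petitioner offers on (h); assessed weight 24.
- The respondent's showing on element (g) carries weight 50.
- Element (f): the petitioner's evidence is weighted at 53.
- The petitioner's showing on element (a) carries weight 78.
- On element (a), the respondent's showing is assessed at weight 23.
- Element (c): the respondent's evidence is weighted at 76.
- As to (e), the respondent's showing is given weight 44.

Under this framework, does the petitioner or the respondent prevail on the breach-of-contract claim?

At Stage 1 the petitioner must meet a preponderance (weight is at least 49): on (a) the weight is 78 less the opposing 23 gives net 55, which does reach 49, so (a) meets the standard; on (b) the weight is 56, which does reach 49, so (b) meets the standard.
  Stage 1 is satisfied; the onus moves to the respondent.
At Stage 2 the respondent must meet a clear and cogent showing (weight is at least 71): on (c) the weight is 76, which does reach 71, so (c) meets the standard; on (d) the weight is 71, ≥ 71, so (d) meets the standard.
  Stage 2 carried; the burden shifts to the petitioner.
At Stage 3 the petitioner must meet a preponderance (weight is at least 49): on (e) the weight is 94 less the opposing 44 gives net 50, ≥ 49, so (e) meets the standard; on (f) the weight is 53, which does reach 49, so (f) meets the standard.
  Stage 3 carried; the burden shifts to the respondent.
At Stage 4 the respondent must meet a preponderance (weight is at least 49): on (g) the weight is 50, ≥ 49, so (g) meets the standard; on (h) the weight is 72 less the opposing 24 gives net 48, < 49, so (h) does not meet the standard.
  Not every element is met, so the respondent fails to carry Stage 4.
So the petitioner prevails.

petitioner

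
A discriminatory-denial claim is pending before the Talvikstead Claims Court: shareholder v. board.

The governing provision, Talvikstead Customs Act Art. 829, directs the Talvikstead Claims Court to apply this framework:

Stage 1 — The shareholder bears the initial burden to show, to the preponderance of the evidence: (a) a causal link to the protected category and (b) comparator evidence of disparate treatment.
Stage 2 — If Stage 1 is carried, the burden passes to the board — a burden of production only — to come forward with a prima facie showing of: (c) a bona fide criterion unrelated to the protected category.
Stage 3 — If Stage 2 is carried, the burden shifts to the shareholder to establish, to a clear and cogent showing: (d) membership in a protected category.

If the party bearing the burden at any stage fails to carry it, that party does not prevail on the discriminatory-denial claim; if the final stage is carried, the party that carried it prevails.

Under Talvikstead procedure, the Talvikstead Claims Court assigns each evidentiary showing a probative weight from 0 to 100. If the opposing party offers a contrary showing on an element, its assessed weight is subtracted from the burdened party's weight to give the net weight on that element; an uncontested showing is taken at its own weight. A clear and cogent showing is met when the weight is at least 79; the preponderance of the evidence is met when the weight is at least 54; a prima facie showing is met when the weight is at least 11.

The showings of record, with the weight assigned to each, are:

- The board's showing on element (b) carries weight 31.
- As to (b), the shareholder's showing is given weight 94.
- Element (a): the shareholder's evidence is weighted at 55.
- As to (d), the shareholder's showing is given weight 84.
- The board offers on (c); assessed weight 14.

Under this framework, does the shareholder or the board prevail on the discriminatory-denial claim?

shareholder

Stage 1 — burden on shareholder; standard: the preponderance of the evidence (weight is at least 54).
    (a): 55 ≥ 54 [met]
    (b): 94 − 31 = 63 ≥ 54 [met]
  The shareholder carries Stage 1; the board now bears the burden.
Stage 2 — burden on board; standard: a prima facie showing (weight is at least 11).
    (c): 14 ≥ 11 [met]
  Stage 2 is satisfied; the onus moves to the shareholder.
Stage 3 — burden on shareholder; standard: a clear and cogent showing (weight is at least 79).
    (d): 84 ≥ 79 [met]
  The shareholder carries the last stage.
All stages carried — the shareholder prevails.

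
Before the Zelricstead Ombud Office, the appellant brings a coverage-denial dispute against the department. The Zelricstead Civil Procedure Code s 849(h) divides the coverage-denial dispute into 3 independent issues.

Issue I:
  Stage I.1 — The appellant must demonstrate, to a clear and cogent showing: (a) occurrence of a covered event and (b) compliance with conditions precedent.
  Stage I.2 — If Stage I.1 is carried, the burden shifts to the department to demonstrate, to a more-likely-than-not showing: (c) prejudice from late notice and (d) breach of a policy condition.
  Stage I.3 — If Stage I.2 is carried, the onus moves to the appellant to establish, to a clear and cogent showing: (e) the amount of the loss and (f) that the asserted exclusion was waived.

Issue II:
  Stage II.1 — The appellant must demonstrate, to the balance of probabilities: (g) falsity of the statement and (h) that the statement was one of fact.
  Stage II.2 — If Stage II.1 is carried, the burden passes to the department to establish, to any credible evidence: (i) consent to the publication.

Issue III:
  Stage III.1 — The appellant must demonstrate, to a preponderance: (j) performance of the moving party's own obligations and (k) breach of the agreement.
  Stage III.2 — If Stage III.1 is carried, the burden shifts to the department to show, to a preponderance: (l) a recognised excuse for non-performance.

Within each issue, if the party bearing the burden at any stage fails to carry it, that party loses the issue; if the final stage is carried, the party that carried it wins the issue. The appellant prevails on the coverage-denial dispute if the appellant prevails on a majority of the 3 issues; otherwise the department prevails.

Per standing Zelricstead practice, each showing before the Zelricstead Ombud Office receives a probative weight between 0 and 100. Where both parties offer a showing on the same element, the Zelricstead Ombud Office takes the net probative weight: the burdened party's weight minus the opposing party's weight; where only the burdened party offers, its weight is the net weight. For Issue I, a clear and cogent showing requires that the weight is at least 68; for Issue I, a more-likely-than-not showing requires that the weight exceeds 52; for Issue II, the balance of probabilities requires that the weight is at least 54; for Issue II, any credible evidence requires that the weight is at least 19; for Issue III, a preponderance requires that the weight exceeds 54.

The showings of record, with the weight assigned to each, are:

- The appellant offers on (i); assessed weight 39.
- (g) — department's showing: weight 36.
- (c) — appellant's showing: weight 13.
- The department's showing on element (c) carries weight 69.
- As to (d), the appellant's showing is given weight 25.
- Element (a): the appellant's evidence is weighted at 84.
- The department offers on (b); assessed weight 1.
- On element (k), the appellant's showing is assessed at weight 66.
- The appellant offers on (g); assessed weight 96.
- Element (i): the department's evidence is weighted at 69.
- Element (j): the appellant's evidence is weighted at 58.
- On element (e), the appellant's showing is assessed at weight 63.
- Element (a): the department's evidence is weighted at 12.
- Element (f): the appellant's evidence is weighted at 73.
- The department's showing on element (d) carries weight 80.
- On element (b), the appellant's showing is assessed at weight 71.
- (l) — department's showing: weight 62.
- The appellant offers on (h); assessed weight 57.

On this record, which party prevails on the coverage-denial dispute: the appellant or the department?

department

— Issue I —
At Stage I.1 the appellant must meet a clear and cogent showing (weight is at least 68): on (a) the weight is 84 less the opposing 12 gives net 72, which does reach 68, so (a) meets the standard; on (b) the weight is 71 less the opposing 1 gives net 70, ≥ 68, so (b) meets the standard.
  All elements met. The burden passes to the department.
At Stage I.2 the department must meet a more-likely-than-not showing (weight exceeds 52): on (c) the weight is 69 less the opposing 13 gives net 56, > 52, so (c) meets the standard; on (d) the weight is 80 less the opposing 25 gives net 55, > 52, so (d) meets the standard.
  Stage I.2 carried; the burden shifts to the appellant.
At Stage I.3 the appellant must meet a clear and cogent showing (weight is at least 68): on (e) the weight is 63, < 68, so (e) does not meet the standard; on (f) the weight is 73, ≥ 68, so (f) meets the standard.
  The appellant does not carry Stage I.3.
So the department prevails on this issue.
— Issue II —
At Stage II.1 the appellant must meet the balance of probabilities (weight is at least 54): on (g) the weight is 96 less the opposing 36 gives net 60, ≥ 54, so (g) meets the standard; on (h) the weight is 57, ≥ 54, so (h) meets the standard.
  The appellant carries Stage II.1; the department now bears the burden.
At Stage II.2 the department must meet any credible evidence (weight is at least 19): on (i) the weight is 69 less the opposing 39 gives net 30, ≥ 19, so (i) meets the standard.
  The department carries the last stage.
Every stage carried; the department prevails on this issue.
— Issue III —
At Stage III.1 the appellant must meet a preponderance (weight exceeds 54): on (j) the weight is 58, > 54, so (j) meets the standard; on (k) the weight is 66, which does exceed 54, so (k) meets the standard.
  All elements met. The burden passes to the department.
At Stage III.2 the department must meet a preponderance (weight exceeds 54): on (l) the weight is 62, > 54, so (l) meets the standard.
  Stage III.2 carried; the final stage is satisfied.
With every stage satisfied, the department prevails on this issue.
Per-issue: Issue I → department; Issue II → department; Issue III → department. The appellant must prevail on a majority of issues; overall, the department prevails.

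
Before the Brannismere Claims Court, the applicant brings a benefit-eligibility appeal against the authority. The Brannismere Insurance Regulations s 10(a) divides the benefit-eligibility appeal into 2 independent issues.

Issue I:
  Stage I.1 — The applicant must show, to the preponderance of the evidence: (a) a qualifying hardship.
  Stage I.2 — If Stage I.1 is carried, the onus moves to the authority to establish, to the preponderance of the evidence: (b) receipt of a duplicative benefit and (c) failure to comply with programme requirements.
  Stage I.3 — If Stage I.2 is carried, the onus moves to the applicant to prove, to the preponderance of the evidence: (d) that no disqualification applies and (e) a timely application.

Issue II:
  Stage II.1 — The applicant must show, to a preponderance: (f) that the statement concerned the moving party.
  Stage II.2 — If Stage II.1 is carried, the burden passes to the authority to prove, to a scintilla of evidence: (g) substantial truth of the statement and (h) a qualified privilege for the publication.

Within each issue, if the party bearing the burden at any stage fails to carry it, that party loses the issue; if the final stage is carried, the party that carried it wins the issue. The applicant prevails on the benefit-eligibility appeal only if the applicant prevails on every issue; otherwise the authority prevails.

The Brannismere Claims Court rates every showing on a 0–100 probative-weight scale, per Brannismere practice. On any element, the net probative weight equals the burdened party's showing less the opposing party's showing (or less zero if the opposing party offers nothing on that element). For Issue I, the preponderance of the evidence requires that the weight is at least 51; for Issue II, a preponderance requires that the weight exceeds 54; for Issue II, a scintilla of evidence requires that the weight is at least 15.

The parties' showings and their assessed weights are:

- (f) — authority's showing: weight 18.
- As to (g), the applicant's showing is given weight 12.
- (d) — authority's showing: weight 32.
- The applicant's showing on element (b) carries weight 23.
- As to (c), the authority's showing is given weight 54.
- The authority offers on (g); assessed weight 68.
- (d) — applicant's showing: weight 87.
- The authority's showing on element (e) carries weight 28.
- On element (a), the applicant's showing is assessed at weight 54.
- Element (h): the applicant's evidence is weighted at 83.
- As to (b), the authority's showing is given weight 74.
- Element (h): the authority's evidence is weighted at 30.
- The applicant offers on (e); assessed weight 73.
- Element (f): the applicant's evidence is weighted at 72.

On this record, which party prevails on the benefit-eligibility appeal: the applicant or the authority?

authority

— Issue I —
Stage I.1 (applicant, the preponderance of the evidence, weight is at least 51): (a) 54 ≥ 51 — meets.
  Stage I.1 is satisfied; the onus moves to the authority.
Stage I.2 (authority, the preponderance of the evidence, weight is at least 51): (b) net 74−23=51 ≥ 51 — meets; (c) 54 ≥ 51 — meets.
  Stage I.2 carried; the burden shifts to the applicant.
Stage I.3 (applicant, the preponderance of the evidence, weight is at least 51): (d) net 87−32=55 ≥ 51 — meets; (e) net 73−28=45 < 51 — fails.
  The applicant does not carry Stage I.3.
The authority prevails on this issue.
— Issue II —
At Stage II.1 the applicant must meet a preponderance (weight exceeds 54): on (f) the weight is 72 less the opposing 18 gives net 54, which does not exceed 54, so (f) does not meet the standard.
  Not every element is met, so the applicant fails to carry Stage II.1.
So the authority prevails on this issue.
Per-issue: Issue I → authority; Issue II → authority. The applicant must prevail on every issue; overall, the authority prevails.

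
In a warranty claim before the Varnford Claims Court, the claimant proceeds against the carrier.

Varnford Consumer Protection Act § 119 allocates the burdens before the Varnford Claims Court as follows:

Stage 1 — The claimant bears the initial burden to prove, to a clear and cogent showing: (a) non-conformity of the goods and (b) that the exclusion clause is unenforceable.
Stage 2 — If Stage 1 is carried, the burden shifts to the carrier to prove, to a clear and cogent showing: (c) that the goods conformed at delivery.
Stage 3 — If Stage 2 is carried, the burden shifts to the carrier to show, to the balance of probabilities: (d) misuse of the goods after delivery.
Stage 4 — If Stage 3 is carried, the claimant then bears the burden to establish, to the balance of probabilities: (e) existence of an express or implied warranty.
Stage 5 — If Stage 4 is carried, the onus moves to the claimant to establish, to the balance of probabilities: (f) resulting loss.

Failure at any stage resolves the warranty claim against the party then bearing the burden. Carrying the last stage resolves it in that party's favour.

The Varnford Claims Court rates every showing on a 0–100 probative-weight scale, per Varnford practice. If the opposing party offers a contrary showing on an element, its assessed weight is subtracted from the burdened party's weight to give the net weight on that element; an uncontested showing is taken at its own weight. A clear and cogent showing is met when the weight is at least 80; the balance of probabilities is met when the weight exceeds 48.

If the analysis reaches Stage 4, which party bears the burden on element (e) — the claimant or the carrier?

claimant

Stage 4's rule assigns the burden to the claimant (to the balance of probabilities).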